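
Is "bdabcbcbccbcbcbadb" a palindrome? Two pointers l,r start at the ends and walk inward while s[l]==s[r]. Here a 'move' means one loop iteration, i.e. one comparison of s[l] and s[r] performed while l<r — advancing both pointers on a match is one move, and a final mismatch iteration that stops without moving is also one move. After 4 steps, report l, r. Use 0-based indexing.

l=4, r=13

l=0 r=17: 'b'=='b', l++,r--
l=1 r=16: 'd'=='d', l++,r--
l=2 r=15: 'a'=='a', l++,r--
l=3 r=14: 'b'=='b', l++,r--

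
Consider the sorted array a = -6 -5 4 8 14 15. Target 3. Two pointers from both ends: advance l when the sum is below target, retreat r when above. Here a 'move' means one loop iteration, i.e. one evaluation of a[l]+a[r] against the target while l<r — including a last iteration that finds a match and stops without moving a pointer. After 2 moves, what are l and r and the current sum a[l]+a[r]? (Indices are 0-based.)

l=0, r=3, sum=2

[0,5] -6+15=9 >3 → r--
[0,4] -6+14=8 >3 → r--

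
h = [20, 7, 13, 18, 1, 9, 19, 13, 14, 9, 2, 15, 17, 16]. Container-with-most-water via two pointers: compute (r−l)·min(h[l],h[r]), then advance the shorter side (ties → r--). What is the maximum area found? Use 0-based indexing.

[0,13] min(20,16)*13=208 best=208 * → r--
[0,12] min(20,17)*12=204 best=208 → r--
[0,11] min(20,15)*11=165 best=208 → r--
[0,10] min(20,2)*10=20 best=208 → r--
[0,9] min(20,9)*9=81 best=208 → r--
[0,8] min(20,14)*8=112 best=208 → r--
[0,7] min(20,13)*7=91 best=208 → r--
[0,6] min(20,19)*6=114 best=208 → r--
[0,5] min(20,9)*5=45 best=208 → r--
[0,4] min(20,1)*4=4 best=208 → r--
[0,3] min(20,18)*3=54 best=208 → r--
[0,2] min(20,13)*2=26 best=208 → r--
[0,1] min(20,7)*1=7 best=208 → r--

max area = 208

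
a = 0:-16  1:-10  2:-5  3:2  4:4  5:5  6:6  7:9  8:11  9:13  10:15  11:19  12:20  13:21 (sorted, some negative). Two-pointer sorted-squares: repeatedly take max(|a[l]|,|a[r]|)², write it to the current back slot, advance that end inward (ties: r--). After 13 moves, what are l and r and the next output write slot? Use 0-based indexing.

l=0 r=13: |-16|<=|21| out[13]=441, r--
l=0 r=12: |-16|<=|20| out[12]=400, r--
l=0 r=11: |-16|<=|19| out[11]=361, r--
l=0 r=10: |-16|>|15| out[10]=256, l++
l=1 r=10: |-10|<=|15| out[9]=225, r--
l=1 r=9: |-10|<=|13| out[8]=169, r--
l=1 r=8: |-10|<=|11| out[7]=121, r--
l=1 r=7: |-10|>|9| out[6]=100, l++
l=2 r=7: |-5|<=|9| out[5]=81, r--
l=2 r=6: |-5|<=|6| out[4]=36, r--
l=2 r=5: |-5|<=|5| out[3]=25, r--
l=2 r=4: |-5|>|4| out[2]=25, l++
l=3 r=4: |2|<=|4| out[1]=16, r--

l=3, r=3, next write slot=0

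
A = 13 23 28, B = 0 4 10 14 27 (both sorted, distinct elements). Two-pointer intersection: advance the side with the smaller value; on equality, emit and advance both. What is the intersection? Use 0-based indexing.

[i=0,j=0] 13>0 → j++
[i=0,j=1] 13>4 → j++
[i=0,j=2] 13>10 → j++
[i=0,j=3] 13<14 → i++
[i=1,j=3] 23>14 → j++
[i=1,j=4] 23<27 → i++
[i=2,j=4] 28>27 → j++

intersection = []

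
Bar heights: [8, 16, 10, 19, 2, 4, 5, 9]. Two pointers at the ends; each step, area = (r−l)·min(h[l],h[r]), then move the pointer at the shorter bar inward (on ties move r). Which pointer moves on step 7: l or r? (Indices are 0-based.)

l

l=0 r=7: min(8,9)*7=56 best=56 *, l++
l=1 r=7: min(16,9)*6=54 best=56, r--
l=1 r=6: min(16,5)*5=25 best=56, r--
l=1 r=5: min(16,4)*4=16 best=56, r--
l=1 r=4: min(16,2)*3=6 best=56, r--
l=1 r=3: min(16,19)*2=32 best=56, l++
l=2 r=3: min(10,19)*1=10 best=56, l++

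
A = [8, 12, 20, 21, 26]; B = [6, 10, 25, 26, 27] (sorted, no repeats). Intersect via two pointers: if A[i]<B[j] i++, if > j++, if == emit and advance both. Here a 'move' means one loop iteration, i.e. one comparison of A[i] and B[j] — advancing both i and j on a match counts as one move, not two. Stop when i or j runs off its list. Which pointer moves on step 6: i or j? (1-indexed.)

[i=1,j=1] 8>6 → j++
[i=1,j=2] 8<10 → i++
[i=2,j=2] 12>10 → j++
[i=2,j=3] 12<25 → i++
[i=3,j=3] 20<25 → i++
[i=4,j=3] 21<25 → i++

i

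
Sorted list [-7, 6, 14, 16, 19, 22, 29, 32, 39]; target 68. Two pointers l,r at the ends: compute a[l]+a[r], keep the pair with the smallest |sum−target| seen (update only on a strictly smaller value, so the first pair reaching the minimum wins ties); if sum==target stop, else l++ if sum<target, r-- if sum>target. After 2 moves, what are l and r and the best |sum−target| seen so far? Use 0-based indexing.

l=2, r=8, best |Δ|=23

l=0 r=8: -7+39=32 d=36 *, l++
l=1 r=8: 6+39=45 d=23 *, l++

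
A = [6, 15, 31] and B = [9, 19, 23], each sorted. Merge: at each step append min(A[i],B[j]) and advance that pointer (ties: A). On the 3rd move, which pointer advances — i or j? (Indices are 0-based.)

[i=0,j=0] A[i]=6<=B[j]=9 take 6 → i++
[i=1,j=0] A[i]=15>B[j]=9 take 9 → j++
[i=1,j=1] A[i]=15<=B[j]=19 take 15 → i++

i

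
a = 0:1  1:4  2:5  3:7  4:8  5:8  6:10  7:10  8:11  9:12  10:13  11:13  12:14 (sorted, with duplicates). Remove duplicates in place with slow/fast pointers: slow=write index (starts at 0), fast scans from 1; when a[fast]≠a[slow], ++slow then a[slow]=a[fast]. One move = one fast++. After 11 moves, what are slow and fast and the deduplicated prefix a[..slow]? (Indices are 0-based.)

slow=8, fast=12, prefix=[1, 4, 5, 7, 8, 10, 11, 12, 13]

slow=0 fast=1: a[fast]=4≠a[slow]=1 write a[1]=4, slow++,fast++
slow=1 fast=2: a[fast]=5≠a[slow]=4 write a[2]=5, slow++,fast++
slow=2 fast=3: a[fast]=7≠a[slow]=5 write a[3]=7, slow++,fast++
slow=3 fast=4: a[fast]=8≠a[slow]=7 write a[4]=8, slow++,fast++
slow=4 fast=5: a[fast]=8=a[slow] dup, fast++
slow=4 fast=6: a[fast]=10≠a[slow]=8 write a[5]=10, slow++,fast++
slow=5 fast=7: a[fast]=10=a[slow] dup, fast++
slow=5 fast=8: a[fast]=11≠a[slow]=10 write a[6]=11, slow++,fast++
slow=6 fast=9: a[fast]=12≠a[slow]=11 write a[7]=12, slow++,fast++
slow=7 fast=10: a[fast]=13≠a[slow]=12 write a[8]=13, slow++,fast++
slow=8 fast=11: a[fast]=13=a[slow] dup, fast++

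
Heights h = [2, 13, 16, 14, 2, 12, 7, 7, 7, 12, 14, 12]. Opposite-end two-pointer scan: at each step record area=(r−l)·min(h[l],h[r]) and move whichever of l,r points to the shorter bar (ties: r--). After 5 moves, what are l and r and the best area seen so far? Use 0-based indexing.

l=2, r=8, best area=120

[0,11] min(2,12)*11=22 best=22 * → l++
[1,11] min(13,12)*10=120 best=120 * → r--
[1,10] min(13,14)*9=117 best=120 → l++
[2,10] min(16,14)*8=112 best=120 → r--
[2,9] min(16,12)*7=84 best=120 → r--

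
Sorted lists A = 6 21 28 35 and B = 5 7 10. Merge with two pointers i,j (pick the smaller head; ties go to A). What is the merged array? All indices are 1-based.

[5, 6, 7, 10, 21, 28, 35]

i=1 j=1: A[i]=6>B[j]=5 take 5, j++
i=1 j=2: A[i]=6<=B[j]=7 take 6, i++
i=2 j=2: A[i]=21>B[j]=7 take 7, j++
i=2 j=3: A[i]=21>B[j]=10 take 10, j++
i=2 j=4: B done, take A[i]=21, i++
i=3 j=4: B done, take A[i]=28, i++
i=4 j=4: B done, take A[i]=35, i++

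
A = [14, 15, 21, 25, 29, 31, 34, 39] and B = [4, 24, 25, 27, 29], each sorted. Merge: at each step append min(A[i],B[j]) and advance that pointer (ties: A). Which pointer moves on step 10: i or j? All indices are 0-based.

j

i=0 j=0: A[i]=14>B[j]=4 take 4, j++
i=0 j=1: A[i]=14<=B[j]=24 take 14, i++
i=1 j=1: A[i]=15<=B[j]=24 take 15, i++
i=2 j=1: A[i]=21<=B[j]=24 take 21, i++
i=3 j=1: A[i]=25>B[j]=24 take 24, j++
i=3 j=2: A[i]=25<=B[j]=25 take 25, i++
i=4 j=2: A[i]=29>B[j]=25 take 25, j++
i=4 j=3: A[i]=29>B[j]=27 take 27, j++
i=4 j=4: A[i]=29<=B[j]=29 take 29, i++
i=5 j=4: A[i]=31>B[j]=29 take 29, j++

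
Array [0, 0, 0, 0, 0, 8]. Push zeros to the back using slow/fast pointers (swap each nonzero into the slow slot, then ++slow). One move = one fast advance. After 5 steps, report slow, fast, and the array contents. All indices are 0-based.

(s=0,f=0) a[fast]=0 → fast++
(s=0,f=1) a[fast]=0 → fast++
(s=0,f=2) a[fast]=0 → fast++
(s=0,f=3) a[fast]=0 → fast++
(s=0,f=4) a[fast]=0 → fast++

slow=0, fast=5, a=[0, 0, 0, 0, 0, 8]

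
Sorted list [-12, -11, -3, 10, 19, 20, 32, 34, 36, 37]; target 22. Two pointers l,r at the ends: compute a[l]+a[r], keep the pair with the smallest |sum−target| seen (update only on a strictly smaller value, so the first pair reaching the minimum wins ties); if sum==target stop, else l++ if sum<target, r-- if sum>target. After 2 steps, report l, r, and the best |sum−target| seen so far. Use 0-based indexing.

l=0 r=9: -12+37=25 d=3 *, r--
l=0 r=8: -12+36=24 d=2 *, r--

l=0, r=7, best |Δ|=2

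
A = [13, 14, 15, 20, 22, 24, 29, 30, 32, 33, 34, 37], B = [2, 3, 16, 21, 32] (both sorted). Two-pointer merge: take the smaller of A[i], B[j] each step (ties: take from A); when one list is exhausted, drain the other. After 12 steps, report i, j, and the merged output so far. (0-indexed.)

i=8, j=4, merged so far=[2, 3, 13, 14, 15, 16, 20, 21, 22, 24, 29, 30]

i=0 j=0: A[i]=13>B[j]=2 take 2, j++
i=0 j=1: A[i]=13>B[j]=3 take 3, j++
i=0 j=2: A[i]=13<=B[j]=16 take 13, i++
i=1 j=2: A[i]=14<=B[j]=16 take 14, i++
i=2 j=2: A[i]=15<=B[j]=16 take 15, i++
i=3 j=2: A[i]=20>B[j]=16 take 16, j++
i=3 j=3: A[i]=20<=B[j]=21 take 20, i++
i=4 j=3: A[i]=22>B[j]=21 take 21, j++
i=4 j=4: A[i]=22<=B[j]=32 take 22, i++
i=5 j=4: A[i]=24<=B[j]=32 take 24, i++
i=6 j=4: A[i]=29<=B[j]=32 take 29, i++
i=7 j=4: A[i]=30<=B[j]=32 take 30, i++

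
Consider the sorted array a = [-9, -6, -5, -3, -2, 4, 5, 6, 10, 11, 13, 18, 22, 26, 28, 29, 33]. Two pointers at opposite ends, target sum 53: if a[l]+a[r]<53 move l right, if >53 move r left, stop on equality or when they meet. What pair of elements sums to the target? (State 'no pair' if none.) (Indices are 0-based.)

no pair

l=0 r=16: -9+33=24 <53, l++
l=1 r=16: -6+33=27 <53, l++
l=2 r=16: -5+33=28 <53, l++
l=3 r=16: -3+33=30 <53, l++
l=4 r=16: -2+33=31 <53, l++
l=5 r=16: 4+33=37 <53, l++
l=6 r=16: 5+33=38 <53, l++
l=7 r=16: 6+33=39 <53, l++
l=8 r=16: 10+33=43 <53, l++
l=9 r=16: 11+33=44 <53, l++
l=10 r=16: 13+33=46 <53, l++
l=11 r=16: 18+33=51 <53, l++
l=12 r=16: 22+33=55 >53, r--
l=12 r=15: 22+29=51 <53, l++
l=13 r=15: 26+29=55 >53, r--
l=13 r=14: 26+28=54 >53, r--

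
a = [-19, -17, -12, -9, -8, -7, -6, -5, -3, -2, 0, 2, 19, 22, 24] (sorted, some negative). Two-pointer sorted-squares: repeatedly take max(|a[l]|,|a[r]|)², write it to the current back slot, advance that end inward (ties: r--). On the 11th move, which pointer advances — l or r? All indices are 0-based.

l

[0,14] |-19|<=|24| out[14]=576 → r--
[0,13] |-19|<=|22| out[13]=484 → r--
[0,12] |-19|<=|19| out[12]=361 → r--
[0,11] |-19|>|2| out[11]=361 → l++
[1,11] |-17|>|2| out[10]=289 → l++
[2,11] |-12|>|2| out[9]=144 → l++
[3,11] |-9|>|2| out[8]=81 → l++
[4,11] |-8|>|2| out[7]=64 → l++
[5,11] |-7|>|2| out[6]=49 → l++
[6,11] |-6|>|2| out[5]=36 → l++
[7,11] |-5|>|2| out[4]=25 → l++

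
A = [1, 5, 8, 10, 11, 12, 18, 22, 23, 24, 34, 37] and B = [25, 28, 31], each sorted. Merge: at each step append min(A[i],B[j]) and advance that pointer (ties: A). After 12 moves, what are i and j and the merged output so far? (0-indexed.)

[i=0,j=0] A[i]=1<=B[j]=25 take 1 → i++
[i=1,j=0] A[i]=5<=B[j]=25 take 5 → i++
[i=2,j=0] A[i]=8<=B[j]=25 take 8 → i++
[i=3,j=0] A[i]=10<=B[j]=25 take 10 → i++
[i=4,j=0] A[i]=11<=B[j]=25 take 11 → i++
[i=5,j=0] A[i]=12<=B[j]=25 take 12 → i++
[i=6,j=0] A[i]=18<=B[j]=25 take 18 → i++
[i=7,j=0] A[i]=22<=B[j]=25 take 22 → i++
[i=8,j=0] A[i]=23<=B[j]=25 take 23 → i++
[i=9,j=0] A[i]=24<=B[j]=25 take 24 → i++
[i=10,j=0] A[i]=34>B[j]=25 take 25 → j++
[i=10,j=1] A[i]=34>B[j]=28 take 28 → j++

i=10, j=2, merged so far=[1, 5, 8, 10, 11, 12, 18, 22, 23, 24, 25, 28]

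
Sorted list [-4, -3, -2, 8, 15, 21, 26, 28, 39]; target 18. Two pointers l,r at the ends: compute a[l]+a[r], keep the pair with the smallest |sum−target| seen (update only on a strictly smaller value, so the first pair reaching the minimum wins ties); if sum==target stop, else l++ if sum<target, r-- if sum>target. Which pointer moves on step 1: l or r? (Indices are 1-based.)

r

[1,9] -4+39=35 d=17 * → r--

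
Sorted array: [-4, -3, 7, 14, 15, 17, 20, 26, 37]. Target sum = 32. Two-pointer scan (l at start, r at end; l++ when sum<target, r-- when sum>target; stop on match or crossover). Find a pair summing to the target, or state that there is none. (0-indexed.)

(15, 17)

l=0 r=8: -4+37=33 >32, r--
l=0 r=7: -4+26=22 <32, l++
l=1 r=7: -3+26=23 <32, l++
l=2 r=7: 7+26=33 >32, r--
l=2 r=6: 7+20=27 <32, l++
l=3 r=6: 14+20=34 >32, r--
l=3 r=5: 14+17=31 <32, l++
l=4 r=5: 15+17=32, found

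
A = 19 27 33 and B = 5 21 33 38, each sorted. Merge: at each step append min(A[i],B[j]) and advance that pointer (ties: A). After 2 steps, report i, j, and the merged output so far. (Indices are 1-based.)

i=2, j=2, merged so far=[5, 19]

i=1 j=1: A[i]=19>B[j]=5 take 5, j++
i=1 j=2: A[i]=19<=B[j]=21 take 19, i++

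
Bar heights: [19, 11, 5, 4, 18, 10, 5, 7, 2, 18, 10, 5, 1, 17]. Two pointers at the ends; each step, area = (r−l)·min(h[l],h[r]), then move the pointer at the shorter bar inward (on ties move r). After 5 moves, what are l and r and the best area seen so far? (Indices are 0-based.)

[0,13] min(19,17)*13=221 best=221 * → r--
[0,12] min(19,1)*12=12 best=221 → r--
[0,11] min(19,5)*11=55 best=221 → r--
[0,10] min(19,10)*10=100 best=221 → r--
[0,9] min(19,18)*9=162 best=221 → r--

l=0, r=8, best area=221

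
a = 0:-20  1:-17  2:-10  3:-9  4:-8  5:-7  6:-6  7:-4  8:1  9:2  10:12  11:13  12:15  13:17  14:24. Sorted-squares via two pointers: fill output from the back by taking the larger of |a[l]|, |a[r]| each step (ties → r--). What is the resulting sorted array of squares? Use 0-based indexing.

[1, 4, 16, 36, 49, 64, 81, 100, 144, 169, 225, 289, 289, 400, 576]

[0,14] |-20|<=|24| out[14]=576 → r--
[0,13] |-20|>|17| out[13]=400 → l++
[1,13] |-17|<=|17| out[12]=289 → r--
[1,12] |-17|>|15| out[11]=289 → l++
[2,12] |-10|<=|15| out[10]=225 → r--
[2,11] |-10|<=|13| out[9]=169 → r--
[2,10] |-10|<=|12| out[8]=144 → r--
[2,9] |-10|>|2| out[7]=100 → l++
[3,9] |-9|>|2| out[6]=81 → l++
[4,9] |-8|>|2| out[5]=64 → l++
[5,9] |-7|>|2| out[4]=49 → l++
[6,9] |-6|>|2| out[3]=36 → l++
[7,9] |-4|>|2| out[2]=16 → l++
[8,9] |1|<=|2| out[1]=4 → r--
[8,8] |1|<=|1| out[0]=1 → r--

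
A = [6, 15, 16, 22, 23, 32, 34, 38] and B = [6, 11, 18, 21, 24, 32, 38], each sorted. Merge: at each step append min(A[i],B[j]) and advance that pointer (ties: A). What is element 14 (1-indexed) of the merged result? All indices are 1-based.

merged[14] = 38

[i=1,j=1] A[i]=6<=B[j]=6 take 6 → i++
[i=2,j=1] A[i]=15>B[j]=6 take 6 → j++
[i=2,j=2] A[i]=15>B[j]=11 take 11 → j++
[i=2,j=3] A[i]=15<=B[j]=18 take 15 → i++
[i=3,j=3] A[i]=16<=B[j]=18 take 16 → i++
[i=4,j=3] A[i]=22>B[j]=18 take 18 → j++
[i=4,j=4] A[i]=22>B[j]=21 take 21 → j++
[i=4,j=5] A[i]=22<=B[j]=24 take 22 → i++
[i=5,j=5] A[i]=23<=B[j]=24 take 23 → i++
[i=6,j=5] A[i]=32>B[j]=24 take 24 → j++
[i=6,j=6] A[i]=32<=B[j]=32 take 32 → i++
[i=7,j=6] A[i]=34>B[j]=32 take 32 → j++
[i=7,j=7] A[i]=34<=B[j]=38 take 34 → i++
[i=8,j=7] A[i]=38<=B[j]=38 take 38 → i++
[i=9,j=7] A done, take B[j]=38 → j++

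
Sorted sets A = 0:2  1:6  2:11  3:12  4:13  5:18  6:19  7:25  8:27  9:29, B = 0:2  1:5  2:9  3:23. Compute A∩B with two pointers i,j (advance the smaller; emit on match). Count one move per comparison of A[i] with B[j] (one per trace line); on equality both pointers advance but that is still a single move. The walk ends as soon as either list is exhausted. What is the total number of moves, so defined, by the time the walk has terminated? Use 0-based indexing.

[i=0,j=0] 2==2 emit → i++,j++
[i=1,j=1] 6>5 → j++
[i=1,j=2] 6<9 → i++
[i=2,j=2] 11>9 → j++
[i=2,j=3] 11<23 → i++
[i=3,j=3] 12<23 → i++
[i=4,j=3] 13<23 → i++
[i=5,j=3] 18<23 → i++
[i=6,j=3] 19<23 → i++
[i=7,j=3] 25>23 → j++

10 moves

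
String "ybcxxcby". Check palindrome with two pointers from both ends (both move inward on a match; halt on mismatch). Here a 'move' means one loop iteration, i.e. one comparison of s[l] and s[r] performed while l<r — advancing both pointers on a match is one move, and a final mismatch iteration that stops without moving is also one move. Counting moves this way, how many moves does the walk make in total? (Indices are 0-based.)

4 moves

l=0 r=7: 'y'=='y', l++,r--
l=1 r=6: 'b'=='b', l++,r--
l=2 r=5: 'c'=='c', l++,r--
l=3 r=4: 'x'=='x', l++,r--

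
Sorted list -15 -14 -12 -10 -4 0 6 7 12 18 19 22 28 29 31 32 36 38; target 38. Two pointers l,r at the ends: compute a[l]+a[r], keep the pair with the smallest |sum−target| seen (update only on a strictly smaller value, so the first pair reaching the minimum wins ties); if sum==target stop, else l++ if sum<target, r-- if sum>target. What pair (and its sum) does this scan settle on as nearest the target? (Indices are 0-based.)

pair (0, 38) with sum 38 (|Δ|=0)

[0,17] -15+38=23 d=15 * → l++
[1,17] -14+38=24 d=14 * → l++
[2,17] -12+38=26 d=12 * → l++
[3,17] -10+38=28 d=10 * → l++
[4,17] -4+38=34 d=4 * → l++
[5,17] 0+38=38 d=0 * → stop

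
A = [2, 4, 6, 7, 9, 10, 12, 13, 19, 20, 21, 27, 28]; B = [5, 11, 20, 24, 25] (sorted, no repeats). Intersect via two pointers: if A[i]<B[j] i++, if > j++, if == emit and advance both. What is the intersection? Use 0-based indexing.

intersection = [20]

[i=0,j=0] 2<5 → i++
[i=1,j=0] 4<5 → i++
[i=2,j=0] 6>5 → j++
[i=2,j=1] 6<11 → i++
[i=3,j=1] 7<11 → i++
[i=4,j=1] 9<11 → i++
[i=5,j=1] 10<11 → i++
[i=6,j=1] 12>11 → j++
[i=6,j=2] 12<20 → i++
[i=7,j=2] 13<20 → i++
[i=8,j=2] 19<20 → i++
[i=9,j=2] 20==20 emit → i++,j++
[i=10,j=3] 21<24 → i++
[i=11,j=3] 27>24 → j++
[i=11,j=4] 27>25 → j++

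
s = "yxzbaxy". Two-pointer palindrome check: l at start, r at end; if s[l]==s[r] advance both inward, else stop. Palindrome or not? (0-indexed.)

l=0 r=6: 'y'=='y', l++,r--
l=1 r=5: 'x'=='x', l++,r--
l=2 r=4: 'z'!='a', stop

not a palindrome (mismatch at 2,4)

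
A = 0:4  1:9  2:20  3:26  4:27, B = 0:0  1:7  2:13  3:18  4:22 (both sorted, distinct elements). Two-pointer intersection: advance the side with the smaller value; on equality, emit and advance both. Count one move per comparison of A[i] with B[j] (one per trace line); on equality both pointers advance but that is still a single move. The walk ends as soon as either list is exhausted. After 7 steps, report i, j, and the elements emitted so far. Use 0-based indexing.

i=0 j=0: 4>0, j++
i=0 j=1: 4<7, i++
i=1 j=1: 9>7, j++
i=1 j=2: 9<13, i++
i=2 j=2: 20>13, j++
i=2 j=3: 20>18, j++
i=2 j=4: 20<22, i++

i=3, j=4, emitted=[]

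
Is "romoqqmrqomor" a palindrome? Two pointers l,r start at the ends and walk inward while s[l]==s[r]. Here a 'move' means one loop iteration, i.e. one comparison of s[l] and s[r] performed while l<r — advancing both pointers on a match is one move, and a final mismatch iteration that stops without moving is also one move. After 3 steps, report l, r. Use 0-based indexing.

[0,12] 'r'=='r' → l++,r--
[1,11] 'o'=='o' → l++,r--
[2,10] 'm'=='m' → l++,r--

l=3, r=9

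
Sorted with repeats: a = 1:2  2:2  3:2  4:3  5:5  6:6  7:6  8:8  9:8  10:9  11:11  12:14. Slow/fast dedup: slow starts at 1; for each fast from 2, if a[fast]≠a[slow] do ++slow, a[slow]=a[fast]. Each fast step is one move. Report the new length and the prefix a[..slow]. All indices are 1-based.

(s=1,f=2) a[fast]=2=a[slow] dup → fast++
(s=1,f=3) a[fast]=2=a[slow] dup → fast++
(s=1,f=4) a[fast]=3≠a[slow]=2 write a[2]=3 → slow++,fast++
(s=2,f=5) a[fast]=5≠a[slow]=3 write a[3]=5 → slow++,fast++
(s=3,f=6) a[fast]=6≠a[slow]=5 write a[4]=6 → slow++,fast++
(s=4,f=7) a[fast]=6=a[slow] dup → fast++
(s=4,f=8) a[fast]=8≠a[slow]=6 write a[5]=8 → slow++,fast++
(s=5,f=9) a[fast]=8=a[slow] dup → fast++
(s=5,f=10) a[fast]=9≠a[slow]=8 write a[6]=9 → slow++,fast++
(s=6,f=11) a[fast]=11≠a[slow]=9 write a[7]=11 → slow++,fast++
(s=7,f=12) a[fast]=14≠a[slow]=11 write a[8]=14 → slow++,fast++

length 8; prefix = [2, 3, 5, 6, 8, 9, 11, 14]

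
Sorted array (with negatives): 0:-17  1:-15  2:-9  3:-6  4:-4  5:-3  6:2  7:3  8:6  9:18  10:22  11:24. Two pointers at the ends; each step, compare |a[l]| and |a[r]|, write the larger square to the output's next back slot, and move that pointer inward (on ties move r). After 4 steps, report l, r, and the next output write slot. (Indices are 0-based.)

l=1, r=8, next write slot=7

l=0 r=11: |-17|<=|24| out[11]=576, r--
l=0 r=10: |-17|<=|22| out[10]=484, r--
l=0 r=9: |-17|<=|18| out[9]=324, r--
l=0 r=8: |-17|>|6| out[8]=289, l++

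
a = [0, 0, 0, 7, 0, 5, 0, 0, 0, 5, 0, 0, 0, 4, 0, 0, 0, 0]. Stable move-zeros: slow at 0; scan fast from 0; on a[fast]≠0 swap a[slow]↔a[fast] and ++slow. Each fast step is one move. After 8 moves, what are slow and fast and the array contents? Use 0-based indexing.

slow=2, fast=8, a=[7, 5, 0, 0, 0, 0, 0, 0, 0, 5, 0, 0, 0, 4, 0, 0, 0, 0]

(s=0,f=0) a[fast]=0 → fast++
(s=0,f=1) a[fast]=0 → fast++
(s=0,f=2) a[fast]=0 → fast++
(s=0,f=3) a[fast]=7≠0 swap→a[0]=7 → slow++,fast++
(s=1,f=4) a[fast]=0 → fast++
(s=1,f=5) a[fast]=5≠0 swap→a[1]=5 → slow++,fast++
(s=2,f=6) a[fast]=0 → fast++
(s=2,f=7) a[fast]=0 → fast++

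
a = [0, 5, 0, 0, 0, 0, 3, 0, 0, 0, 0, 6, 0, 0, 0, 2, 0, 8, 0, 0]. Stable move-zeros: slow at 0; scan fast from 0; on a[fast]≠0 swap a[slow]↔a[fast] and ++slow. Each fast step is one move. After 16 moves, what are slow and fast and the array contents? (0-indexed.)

slow=4, fast=16, a=[5, 3, 6, 2, 0, 0, 0, 0, 0, 0, 0, 0, 0, 0, 0, 0, 0, 8, 0, 0]

(s=0,f=0) a[fast]=0 → fast++
(s=0,f=1) a[fast]=5≠0 swap→a[0]=5 → slow++,fast++
(s=1,f=2) a[fast]=0 → fast++
(s=1,f=3) a[fast]=0 → fast++
(s=1,f=4) a[fast]=0 → fast++
(s=1,f=5) a[fast]=0 → fast++
(s=1,f=6) a[fast]=3≠0 swap→a[1]=3 → slow++,fast++
(s=2,f=7) a[fast]=0 → fast++
(s=2,f=8) a[fast]=0 → fast++
(s=2,f=9) a[fast]=0 → fast++
(s=2,f=10) a[fast]=0 → fast++
(s=2,f=11) a[fast]=6≠0 swap→a[2]=6 → slow++,fast++
(s=3,f=12) a[fast]=0 → fast++
(s=3,f=13) a[fast]=0 → fast++
(s=3,f=14) a[fast]=0 → fast++
(s=3,f=15) a[fast]=2≠0 swap→a[3]=2 → slow++,fast++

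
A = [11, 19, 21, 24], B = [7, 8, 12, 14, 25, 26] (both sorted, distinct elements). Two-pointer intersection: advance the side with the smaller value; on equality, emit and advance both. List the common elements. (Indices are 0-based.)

intersection = []

[i=0,j=0] 11>7 → j++
[i=0,j=1] 11>8 → j++
[i=0,j=2] 11<12 → i++
[i=1,j=2] 19>12 → j++
[i=1,j=3] 19>14 → j++
[i=1,j=4] 19<25 → i++
[i=2,j=4] 21<25 → i++
[i=3,j=4] 24<25 → i++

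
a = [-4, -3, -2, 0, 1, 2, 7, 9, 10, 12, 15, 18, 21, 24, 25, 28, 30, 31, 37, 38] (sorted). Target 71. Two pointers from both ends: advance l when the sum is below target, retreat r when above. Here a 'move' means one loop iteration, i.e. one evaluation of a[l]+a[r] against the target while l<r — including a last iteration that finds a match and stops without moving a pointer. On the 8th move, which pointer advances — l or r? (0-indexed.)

l

l=0 r=19: -4+38=34 <71, l++
l=1 r=19: -3+38=35 <71, l++
l=2 r=19: -2+38=36 <71, l++
l=3 r=19: 0+38=38 <71, l++
l=4 r=19: 1+38=39 <71, l++
l=5 r=19: 2+38=40 <71, l++
l=6 r=19: 7+38=45 <71, l++
l=7 r=19: 9+38=47 <71, l++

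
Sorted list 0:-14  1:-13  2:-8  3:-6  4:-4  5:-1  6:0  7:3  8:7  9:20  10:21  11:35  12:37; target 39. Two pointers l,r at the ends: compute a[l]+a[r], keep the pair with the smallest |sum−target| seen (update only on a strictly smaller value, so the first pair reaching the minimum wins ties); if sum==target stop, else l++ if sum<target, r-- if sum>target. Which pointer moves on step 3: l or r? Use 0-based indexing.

l

[0,12] -14+37=23 d=16 * → l++
[1,12] -13+37=24 d=15 * → l++
[2,12] -8+37=29 d=10 * → l++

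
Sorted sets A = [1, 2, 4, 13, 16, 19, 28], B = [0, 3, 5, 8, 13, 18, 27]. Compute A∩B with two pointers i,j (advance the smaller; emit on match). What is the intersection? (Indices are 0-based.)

i=0 j=0: 1>0, j++
i=0 j=1: 1<3, i++
i=1 j=1: 2<3, i++
i=2 j=1: 4>3, j++
i=2 j=2: 4<5, i++
i=3 j=2: 13>5, j++
i=3 j=3: 13>8, j++
i=3 j=4: 13==13 emit, i++,j++
i=4 j=5: 16<18, i++
i=5 j=5: 19>18, j++
i=5 j=6: 19<27, i++
i=6 j=6: 28>27, j++

intersection = [13]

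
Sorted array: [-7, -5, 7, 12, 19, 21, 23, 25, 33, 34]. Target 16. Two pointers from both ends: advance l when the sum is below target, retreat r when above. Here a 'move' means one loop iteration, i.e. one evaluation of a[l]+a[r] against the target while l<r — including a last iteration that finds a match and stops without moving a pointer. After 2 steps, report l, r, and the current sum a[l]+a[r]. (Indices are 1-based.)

[1,10] -7+34=27 >16 → r--
[1,9] -7+33=26 >16 → r--

l=1, r=8, sum=18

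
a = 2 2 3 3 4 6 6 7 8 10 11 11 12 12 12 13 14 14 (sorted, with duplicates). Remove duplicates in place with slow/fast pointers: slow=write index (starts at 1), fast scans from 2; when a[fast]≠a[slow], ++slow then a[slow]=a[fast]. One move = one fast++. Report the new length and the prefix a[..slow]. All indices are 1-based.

slow=1 fast=2: a[fast]=2=a[slow] dup, fast++
slow=1 fast=3: a[fast]=3≠a[slow]=2 write a[2]=3, slow++,fast++
slow=2 fast=4: a[fast]=3=a[slow] dup, fast++
slow=2 fast=5: a[fast]=4≠a[slow]=3 write a[3]=4, slow++,fast++
slow=3 fast=6: a[fast]=6≠a[slow]=4 write a[4]=6, slow++,fast++
slow=4 fast=7: a[fast]=6=a[slow] dup, fast++
slow=4 fast=8: a[fast]=7≠a[slow]=6 write a[5]=7, slow++,fast++
slow=5 fast=9: a[fast]=8≠a[slow]=7 write a[6]=8, slow++,fast++
slow=6 fast=10: a[fast]=10≠a[slow]=8 write a[7]=10, slow++,fast++
slow=7 fast=11: a[fast]=11≠a[slow]=10 write a[8]=11, slow++,fast++
slow=8 fast=12: a[fast]=11=a[slow] dup, fast++
slow=8 fast=13: a[fast]=12≠a[slow]=11 write a[9]=12, slow++,fast++
slow=9 fast=14: a[fast]=12=a[slow] dup, fast++
slow=9 fast=15: a[fast]=12=a[slow] dup, fast++
slow=9 fast=16: a[fast]=13≠a[slow]=12 write a[10]=13, slow++,fast++
slow=10 fast=17: a[fast]=14≠a[slow]=13 write a[11]=14, slow++,fast++
slow=11 fast=18: a[fast]=14=a[slow] dup, fast++

length 11; prefix = [2, 3, 4, 6, 7, 8, 10, 11, 12, 13, 14]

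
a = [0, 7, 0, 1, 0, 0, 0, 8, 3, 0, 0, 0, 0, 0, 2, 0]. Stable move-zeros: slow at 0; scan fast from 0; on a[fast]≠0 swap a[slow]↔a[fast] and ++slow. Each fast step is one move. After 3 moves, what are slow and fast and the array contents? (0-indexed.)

slow=1, fast=3, a=[7, 0, 0, 1, 0, 0, 0, 8, 3, 0, 0, 0, 0, 0, 2, 0]

slow=0 fast=0: a[fast]=0, fast++
slow=0 fast=1: a[fast]=7≠0 swap→a[0]=7, slow++,fast++
slow=1 fast=2: a[fast]=0, fast++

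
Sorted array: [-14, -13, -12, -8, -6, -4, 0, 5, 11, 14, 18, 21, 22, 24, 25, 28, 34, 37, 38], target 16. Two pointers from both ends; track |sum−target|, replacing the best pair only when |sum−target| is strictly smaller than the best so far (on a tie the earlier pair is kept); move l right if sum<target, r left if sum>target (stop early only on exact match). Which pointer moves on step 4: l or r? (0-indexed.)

l

[0,18] -14+38=24 d=8 * → r--
[0,17] -14+37=23 d=7 * → r--
[0,16] -14+34=20 d=4 * → r--
[0,15] -14+28=14 d=2 * → l++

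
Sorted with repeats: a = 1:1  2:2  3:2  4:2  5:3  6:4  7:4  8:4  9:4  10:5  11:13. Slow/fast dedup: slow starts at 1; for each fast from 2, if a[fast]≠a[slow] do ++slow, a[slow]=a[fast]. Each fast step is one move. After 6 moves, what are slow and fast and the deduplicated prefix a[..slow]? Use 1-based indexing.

slow=4, fast=8, prefix=[1, 2, 3, 4]

slow=1 fast=2: a[fast]=2≠a[slow]=1 write a[2]=2, slow++,fast++
slow=2 fast=3: a[fast]=2=a[slow] dup, fast++
slow=2 fast=4: a[fast]=2=a[slow] dup, fast++
slow=2 fast=5: a[fast]=3≠a[slow]=2 write a[3]=3, slow++,fast++
slow=3 fast=6: a[fast]=4≠a[slow]=3 write a[4]=4, slow++,fast++
slow=4 fast=7: a[fast]=4=a[slow] dup, fast++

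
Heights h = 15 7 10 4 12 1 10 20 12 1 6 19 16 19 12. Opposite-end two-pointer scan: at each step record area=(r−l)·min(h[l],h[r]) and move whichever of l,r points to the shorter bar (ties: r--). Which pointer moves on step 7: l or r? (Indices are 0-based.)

l

l=0 r=14: min(15,12)*14=168 best=168 *, r--
l=0 r=13: min(15,19)*13=195 best=195 *, l++
l=1 r=13: min(7,19)*12=84 best=195, l++
l=2 r=13: min(10,19)*11=110 best=195, l++
l=3 r=13: min(4,19)*10=40 best=195, l++
l=4 r=13: min(12,19)*9=108 best=195, l++
l=5 r=13: min(1,19)*8=8 best=195, l++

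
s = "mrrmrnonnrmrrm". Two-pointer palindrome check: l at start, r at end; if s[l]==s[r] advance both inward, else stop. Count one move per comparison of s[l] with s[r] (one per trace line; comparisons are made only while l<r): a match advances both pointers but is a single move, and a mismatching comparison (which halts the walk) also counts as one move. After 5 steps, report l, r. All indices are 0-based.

l=0 r=13: 'm'=='m', l++,r--
l=1 r=12: 'r'=='r', l++,r--
l=2 r=11: 'r'=='r', l++,r--
l=3 r=10: 'm'=='m', l++,r--
l=4 r=9: 'r'=='r', l++,r--

l=5, r=8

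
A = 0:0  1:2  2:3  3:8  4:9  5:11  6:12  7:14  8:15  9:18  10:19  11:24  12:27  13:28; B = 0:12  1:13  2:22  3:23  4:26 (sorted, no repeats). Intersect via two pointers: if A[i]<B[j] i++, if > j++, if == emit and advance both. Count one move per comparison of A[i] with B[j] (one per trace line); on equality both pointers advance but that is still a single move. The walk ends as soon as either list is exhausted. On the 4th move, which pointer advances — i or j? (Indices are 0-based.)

i

[i=0,j=0] 0<12 → i++
[i=1,j=0] 2<12 → i++
[i=2,j=0] 3<12 → i++
[i=3,j=0] 8<12 → i++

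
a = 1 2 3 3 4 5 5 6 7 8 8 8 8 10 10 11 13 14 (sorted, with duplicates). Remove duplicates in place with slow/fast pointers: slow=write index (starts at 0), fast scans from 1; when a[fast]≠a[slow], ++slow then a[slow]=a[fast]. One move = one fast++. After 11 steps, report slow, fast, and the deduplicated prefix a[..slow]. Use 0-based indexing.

slow=0 fast=1: a[fast]=2≠a[slow]=1 write a[1]=2, slow++,fast++
slow=1 fast=2: a[fast]=3≠a[slow]=2 write a[2]=3, slow++,fast++
slow=2 fast=3: a[fast]=3=a[slow] dup, fast++
slow=2 fast=4: a[fast]=4≠a[slow]=3 write a[3]=4, slow++,fast++
slow=3 fast=5: a[fast]=5≠a[slow]=4 write a[4]=5, slow++,fast++
slow=4 fast=6: a[fast]=5=a[slow] dup, fast++
slow=4 fast=7: a[fast]=6≠a[slow]=5 write a[5]=6, slow++,fast++
slow=5 fast=8: a[fast]=7≠a[slow]=6 write a[6]=7, slow++,fast++
slow=6 fast=9: a[fast]=8≠a[slow]=7 write a[7]=8, slow++,fast++
slow=7 fast=10: a[fast]=8=a[slow] dup, fast++
slow=7 fast=11: a[fast]=8=a[slow] dup, fast++

slow=7, fast=12, prefix=[1, 2, 3, 4, 5, 6, 7, 8]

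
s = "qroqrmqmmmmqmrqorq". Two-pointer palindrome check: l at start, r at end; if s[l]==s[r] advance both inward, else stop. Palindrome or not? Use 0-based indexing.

[0,17] 'q'=='q' → l++,r--
[1,16] 'r'=='r' → l++,r--
[2,15] 'o'=='o' → l++,r--
[3,14] 'q'=='q' → l++,r--
[4,13] 'r'=='r' → l++,r--
[5,12] 'm'=='m' → l++,r--
[6,11] 'q'=='q' → l++,r--
[7,10] 'm'=='m' → l++,r--
[8,9] 'm'=='m' → l++,r--

palindrome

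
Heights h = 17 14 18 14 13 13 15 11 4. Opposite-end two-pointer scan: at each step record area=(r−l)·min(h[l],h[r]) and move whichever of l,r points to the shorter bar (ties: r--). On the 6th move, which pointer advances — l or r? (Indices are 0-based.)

l=0 r=8: min(17,4)*8=32 best=32 *, r--
l=0 r=7: min(17,11)*7=77 best=77 *, r--
l=0 r=6: min(17,15)*6=90 best=90 *, r--
l=0 r=5: min(17,13)*5=65 best=90, r--
l=0 r=4: min(17,13)*4=52 best=90, r--
l=0 r=3: min(17,14)*3=42 best=90, r--

r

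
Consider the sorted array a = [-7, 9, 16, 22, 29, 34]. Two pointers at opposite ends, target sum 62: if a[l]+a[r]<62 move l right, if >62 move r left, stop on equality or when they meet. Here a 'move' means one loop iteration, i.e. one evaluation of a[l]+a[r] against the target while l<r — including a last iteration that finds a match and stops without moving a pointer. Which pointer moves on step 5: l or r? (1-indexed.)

r

[1,6] -7+34=27 <62 → l++
[2,6] 9+34=43 <62 → l++
[3,6] 16+34=50 <62 → l++
[4,6] 22+34=56 <62 → l++
[5,6] 29+34=63 >62 → r--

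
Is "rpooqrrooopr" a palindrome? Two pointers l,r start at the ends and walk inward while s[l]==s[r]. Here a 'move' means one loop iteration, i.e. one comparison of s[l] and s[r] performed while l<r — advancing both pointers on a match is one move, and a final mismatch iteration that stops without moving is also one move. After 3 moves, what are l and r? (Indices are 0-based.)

l=3, r=8

[0,11] 'r'=='r' → l++,r--
[1,10] 'p'=='p' → l++,r--
[2,9] 'o'=='o' → l++,r--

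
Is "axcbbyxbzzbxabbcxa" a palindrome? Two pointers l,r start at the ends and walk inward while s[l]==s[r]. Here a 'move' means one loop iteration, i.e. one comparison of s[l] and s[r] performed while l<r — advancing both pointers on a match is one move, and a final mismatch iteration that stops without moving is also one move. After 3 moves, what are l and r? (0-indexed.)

l=3, r=14

l=0 r=17: 'a'=='a', l++,r--
l=1 r=16: 'x'=='x', l++,r--
l=2 r=15: 'c'=='c', l++,r--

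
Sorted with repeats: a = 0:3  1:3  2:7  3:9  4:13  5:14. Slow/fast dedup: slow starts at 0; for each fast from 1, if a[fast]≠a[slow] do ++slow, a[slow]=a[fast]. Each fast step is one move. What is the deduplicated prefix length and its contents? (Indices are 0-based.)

(s=0,f=1) a[fast]=3=a[slow] dup → fast++
(s=0,f=2) a[fast]=7≠a[slow]=3 write a[1]=7 → slow++,fast++
(s=1,f=3) a[fast]=9≠a[slow]=7 write a[2]=9 → slow++,fast++
(s=2,f=4) a[fast]=13≠a[slow]=9 write a[3]=13 → slow++,fast++
(s=3,f=5) a[fast]=14≠a[slow]=13 write a[4]=14 → slow++,fast++

length 5; prefix = [3, 7, 9, 13, 14]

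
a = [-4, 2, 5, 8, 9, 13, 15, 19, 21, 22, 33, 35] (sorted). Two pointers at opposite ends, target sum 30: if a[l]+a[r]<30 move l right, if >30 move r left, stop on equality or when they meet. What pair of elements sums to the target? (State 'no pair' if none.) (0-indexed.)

[0,11] -4+35=31 >30 → r--
[0,10] -4+33=29 <30 → l++
[1,10] 2+33=35 >30 → r--
[1,9] 2+22=24 <30 → l++
[2,9] 5+22=27 <30 → l++
[3,9] 8+22=30 → found

(8, 22)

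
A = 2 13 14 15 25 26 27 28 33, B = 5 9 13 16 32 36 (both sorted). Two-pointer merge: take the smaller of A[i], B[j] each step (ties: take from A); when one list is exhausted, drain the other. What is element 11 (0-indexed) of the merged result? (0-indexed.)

i=0 j=0: A[i]=2<=B[j]=5 take 2, i++
i=1 j=0: A[i]=13>B[j]=5 take 5, j++
i=1 j=1: A[i]=13>B[j]=9 take 9, j++
i=1 j=2: A[i]=13<=B[j]=13 take 13, i++
i=2 j=2: A[i]=14>B[j]=13 take 13, j++
i=2 j=3: A[i]=14<=B[j]=16 take 14, i++
i=3 j=3: A[i]=15<=B[j]=16 take 15, i++
i=4 j=3: A[i]=25>B[j]=16 take 16, j++
i=4 j=4: A[i]=25<=B[j]=32 take 25, i++
i=5 j=4: A[i]=26<=B[j]=32 take 26, i++
i=6 j=4: A[i]=27<=B[j]=32 take 27, i++
i=7 j=4: A[i]=28<=B[j]=32 take 28, i++
i=8 j=4: A[i]=33>B[j]=32 take 32, j++
i=8 j=5: A[i]=33<=B[j]=36 take 33, i++
i=9 j=5: A done, take B[j]=36, j++

merged[11] = 28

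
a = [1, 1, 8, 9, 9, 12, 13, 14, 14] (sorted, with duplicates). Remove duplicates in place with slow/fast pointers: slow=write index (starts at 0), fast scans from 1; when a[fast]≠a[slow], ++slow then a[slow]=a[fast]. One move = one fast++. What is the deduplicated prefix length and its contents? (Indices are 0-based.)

slow=0 fast=1: a[fast]=1=a[slow] dup, fast++
slow=0 fast=2: a[fast]=8≠a[slow]=1 write a[1]=8, slow++,fast++
slow=1 fast=3: a[fast]=9≠a[slow]=8 write a[2]=9, slow++,fast++
slow=2 fast=4: a[fast]=9=a[slow] dup, fast++
slow=2 fast=5: a[fast]=12≠a[slow]=9 write a[3]=12, slow++,fast++
slow=3 fast=6: a[fast]=13≠a[slow]=12 write a[4]=13, slow++,fast++
slow=4 fast=7: a[fast]=14≠a[slow]=13 write a[5]=14, slow++,fast++
slow=5 fast=8: a[fast]=14=a[slow] dup, fast++

length 6; prefix = [1, 8, 9, 12, 13, 14]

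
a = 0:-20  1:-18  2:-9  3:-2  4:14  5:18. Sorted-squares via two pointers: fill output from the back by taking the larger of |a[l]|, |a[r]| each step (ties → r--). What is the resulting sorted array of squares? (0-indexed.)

[0,5] |-20|>|18| out[5]=400 → l++
[1,5] |-18|<=|18| out[4]=324 → r--
[1,4] |-18|>|14| out[3]=324 → l++
[2,4] |-9|<=|14| out[2]=196 → r--
[2,3] |-9|>|-2| out[1]=81 → l++
[3,3] |-2|<=|-2| out[0]=4 → r--

[4, 81, 196, 324, 324, 400]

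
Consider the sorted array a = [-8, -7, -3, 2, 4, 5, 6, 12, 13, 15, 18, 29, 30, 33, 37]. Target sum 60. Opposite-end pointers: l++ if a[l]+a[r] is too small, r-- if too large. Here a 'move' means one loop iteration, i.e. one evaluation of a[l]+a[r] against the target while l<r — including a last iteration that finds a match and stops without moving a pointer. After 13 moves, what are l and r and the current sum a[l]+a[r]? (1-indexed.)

l=1 r=15: -8+37=29 <60, l++
l=2 r=15: -7+37=30 <60, l++
l=3 r=15: -3+37=34 <60, l++
l=4 r=15: 2+37=39 <60, l++
l=5 r=15: 4+37=41 <60, l++
l=6 r=15: 5+37=42 <60, l++
l=7 r=15: 6+37=43 <60, l++
l=8 r=15: 12+37=49 <60, l++
l=9 r=15: 13+37=50 <60, l++
l=10 r=15: 15+37=52 <60, l++
l=11 r=15: 18+37=55 <60, l++
l=12 r=15: 29+37=66 >60, r--
l=12 r=14: 29+33=62 >60, r--

l=12, r=13, sum=59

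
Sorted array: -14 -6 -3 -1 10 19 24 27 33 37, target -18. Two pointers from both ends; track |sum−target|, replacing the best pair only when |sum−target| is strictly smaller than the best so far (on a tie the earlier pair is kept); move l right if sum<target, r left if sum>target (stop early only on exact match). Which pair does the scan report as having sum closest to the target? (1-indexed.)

pair (-14, -3) with sum -17 (|Δ|=1)

l=1 r=10: -14+37=23 d=41 *, r--
l=1 r=9: -14+33=19 d=37 *, r--
l=1 r=8: -14+27=13 d=31 *, r--
l=1 r=7: -14+24=10 d=28 *, r--
l=1 r=6: -14+19=5 d=23 *, r--
l=1 r=5: -14+10=-4 d=14 *, r--
l=1 r=4: -14+-1=-15 d=3 *, r--
l=1 r=3: -14+-3=-17 d=1 *, r--
l=1 r=2: -14+-6=-20 d=2, l++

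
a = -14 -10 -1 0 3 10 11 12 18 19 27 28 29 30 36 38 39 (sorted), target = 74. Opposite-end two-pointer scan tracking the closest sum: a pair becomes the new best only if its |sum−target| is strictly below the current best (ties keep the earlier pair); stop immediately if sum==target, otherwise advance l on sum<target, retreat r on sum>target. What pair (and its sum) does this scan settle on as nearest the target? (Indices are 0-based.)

pair (36, 38) with sum 74 (|Δ|=0)

l=0 r=16: -14+39=25 d=49 *, l++
l=1 r=16: -10+39=29 d=45 *, l++
l=2 r=16: -1+39=38 d=36 *, l++
l=3 r=16: 0+39=39 d=35 *, l++
l=4 r=16: 3+39=42 d=32 *, l++
l=5 r=16: 10+39=49 d=25 *, l++
l=6 r=16: 11+39=50 d=24 *, l++
l=7 r=16: 12+39=51 d=23 *, l++
l=8 r=16: 18+39=57 d=17 *, l++
l=9 r=16: 19+39=58 d=16 *, l++
l=10 r=16: 27+39=66 d=8 *, l++
l=11 r=16: 28+39=67 d=7 *, l++
l=12 r=16: 29+39=68 d=6 *, l++
l=13 r=16: 30+39=69 d=5 *, l++
l=14 r=16: 36+39=75 d=1 *, r--
l=14 r=15: 36+38=74 d=0 *, stop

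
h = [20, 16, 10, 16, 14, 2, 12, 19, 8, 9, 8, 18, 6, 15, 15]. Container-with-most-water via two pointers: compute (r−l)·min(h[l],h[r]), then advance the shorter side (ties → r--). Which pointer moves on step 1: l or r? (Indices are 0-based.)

l=0 r=14: min(20,15)*14=210 best=210 *, r--

r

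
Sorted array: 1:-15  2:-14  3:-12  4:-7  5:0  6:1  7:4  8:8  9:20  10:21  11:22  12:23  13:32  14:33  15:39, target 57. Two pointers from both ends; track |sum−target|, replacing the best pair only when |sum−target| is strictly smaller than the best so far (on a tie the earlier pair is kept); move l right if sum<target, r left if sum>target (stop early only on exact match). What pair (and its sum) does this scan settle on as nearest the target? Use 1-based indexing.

pair (23, 33) with sum 56 (|Δ|=1)

l=1 r=15: -15+39=24 d=33 *, l++
l=2 r=15: -14+39=25 d=32 *, l++
l=3 r=15: -12+39=27 d=30 *, l++
l=4 r=15: -7+39=32 d=25 *, l++
l=5 r=15: 0+39=39 d=18 *, l++
l=6 r=15: 1+39=40 d=17 *, l++
l=7 r=15: 4+39=43 d=14 *, l++
l=8 r=15: 8+39=47 d=10 *, l++
l=9 r=15: 20+39=59 d=2 *, r--
l=9 r=14: 20+33=53 d=4, l++
l=10 r=14: 21+33=54 d=3, l++
l=11 r=14: 22+33=55 d=2, l++
l=12 r=14: 23+33=56 d=1 *, l++
l=13 r=14: 32+33=65 d=8, r--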